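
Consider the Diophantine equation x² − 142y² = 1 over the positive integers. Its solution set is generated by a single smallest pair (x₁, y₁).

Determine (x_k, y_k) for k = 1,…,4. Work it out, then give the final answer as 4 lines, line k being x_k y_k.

143 12
40897 3432
11696399 981540
3345129217 280717008

[11; 1,10,1,22] for √142; ℓ=4 ⇒ convergent index 3
k=0  a_k=11  p_k/q_k = 11/1
…
k=2  a_k=10  p_k/q_k = 131/11
k=3  a_k=1  p_k/q_k = 143/12
fundamental: x₁=143, y₁=12  (since 20449 − 142·144 = 1)
k=2:  x_2 = 143·143+142·12·12 = 40897,  y_2 = 143·12+12·143 = 3432
k=3:  x_3 = 143·40897+142·12·3432 = 11696399,  y_3 = 143·3432+12·40897 = 981540
k=4:  x_4 = 143·11696399+142·12·981540 = 3345129217,  y_4 = 143·981540+12·11696399 = 280717008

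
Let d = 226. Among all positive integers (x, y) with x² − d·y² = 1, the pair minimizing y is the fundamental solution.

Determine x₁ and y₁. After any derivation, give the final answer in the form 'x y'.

d=226: √d = [15; 30] (ℓ=1, odd), read p_1/q_1
k=0  a_k=15  p_k/q_k = 15/1
k=1  a_k=30  p_k/q_k = 451/30
fundamental: x₁=451, y₁=30  (since 203401 − 226·900 = 1)

451 30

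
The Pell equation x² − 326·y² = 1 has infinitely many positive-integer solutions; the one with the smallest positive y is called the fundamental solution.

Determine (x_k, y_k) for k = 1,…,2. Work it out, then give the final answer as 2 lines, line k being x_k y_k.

325 18
211249 11700

d=326: √d = [18; 18,36] (ℓ=2, even), read p_1/q_1
k=0  a_k=18  p_k/q_k = 18/1
k=1  a_k=18  p_k/q_k = 325/18
(x₁, y₁) = (325, 18);  325² − 326·18² = 1 ✓
(325+18√326)^2 = 211249 + 11700√326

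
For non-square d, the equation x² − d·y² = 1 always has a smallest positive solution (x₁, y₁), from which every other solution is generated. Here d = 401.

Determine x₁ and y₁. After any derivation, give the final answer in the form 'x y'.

801 40

d=401: √d = [20; 40] (ℓ=1, odd), read p_1/q_1
i=0: a=20 ⇒ p=20, q=1
i=1: a=40 ⇒ p=801, q=40
fundamental: x₁=801, y₁=40  (since 641601 − 401·1600 = 1)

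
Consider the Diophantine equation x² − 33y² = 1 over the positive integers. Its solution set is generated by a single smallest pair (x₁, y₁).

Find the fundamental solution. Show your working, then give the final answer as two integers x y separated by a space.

√33 = [5; 1,2,1,10, …], period ℓ=4 (even) → k=3
step 0: (5, 1)  from 5·(1,0) + (0,1)
…
step 2: (17, 3)  from 2·(6,1) + (5,1)
step 3: (23, 4)  from 1·(17,3) + (6,1)
→ (23, 4).  Check: 23²=529, 33·4²=528, difference 1.

23 4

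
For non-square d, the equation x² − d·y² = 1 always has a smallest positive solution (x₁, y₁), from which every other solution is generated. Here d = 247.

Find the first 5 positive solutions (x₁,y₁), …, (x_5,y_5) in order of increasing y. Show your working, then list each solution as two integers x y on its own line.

85292 5427
14549450527 925759368
2481903468612476 157919736025485
423373021275241155457 26938580249245573872
72220663458733833793864412 4595290773079387237355763

d=247: √d = [15; 1,2,1,1,9,1,9,1,1,2,1,30] (ℓ=12, even), read p_11/q_11
a_0=15:  p_0=15·1+0=15,  q_0=15·0+1=1
a_1=1:  p_1=1·15+1=16,  q_1=1·1+0=1
…
a_3=1:  p_3=1·47+16=63,  q_3=1·3+1=4
…
a_5=9:  p_5=9·110+63=1053,  q_5=9·7+4=67
a_6=1:  p_6=1·1053+110=1163,  q_6=1·67+7=74
a_7=9:  p_7=9·1163+1053=11520,  q_7=9·74+67=733
a_8=1:  p_8=1·11520+1163=12683,  q_8=1·733+74=807
…
a_10=2:  p_10=2·24203+12683=61089,  q_10=2·1540+807=3887
a_11=1:  p_11=1·61089+24203=85292,  q_11=1·3887+1540=5427
(x₁, y₁) = (85292, 5427);  85292² − 247·5427² = 1 ✓
n=2: (85292,5427)∘(85292,5427) = (85292·85292+247·5427·5427, 85292·5427+5427·85292) = (14549450527,925759368)
n=3: (14549450527,925759368)∘(85292,5427) = (85292·14549450527+247·5427·925759368, 85292·925759368+5427·14549450527) = (2481903468612476,157919736025485)
n=4: (2481903468612476,157919736025485)∘(85292,5427) = (85292·2481903468612476+247·5427·157919736025485, 85292·157919736025485+5427·2481903468612476) = (423373021275241155457,26938580249245573872)
n=5: (423373021275241155457,26938580249245573872)∘(85292,5427) = (85292·423373021275241155457+247·5427·26938580249245573872, 85292·26938580249245573872+5427·423373021275241155457) = (72220663458733833793864412,4595290773079387237355763)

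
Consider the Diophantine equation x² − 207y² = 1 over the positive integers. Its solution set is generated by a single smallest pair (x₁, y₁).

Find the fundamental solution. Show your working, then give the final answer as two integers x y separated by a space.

1151 80

[14; 2,1,1,2,1,1,2,28] for √207; ℓ=8 ⇒ convergent index 7
step 0: (14, 1)  from 14·(1,0) + (0,1)
…
step 3: (72, 5)  from 1·(43,3) + (29,2)
…
step 5: (259, 18)  from 1·(187,13) + (72,5)
step 6: (446, 31)  from 1·(259,18) + (187,13)
step 7: (1151, 80)  from 2·(446,31) + (259,18)
fundamental: x₁=1151, y₁=80  (since 1324801 − 207·6400 = 1)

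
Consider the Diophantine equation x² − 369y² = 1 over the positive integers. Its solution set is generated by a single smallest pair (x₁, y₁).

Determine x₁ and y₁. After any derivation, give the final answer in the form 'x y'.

8396801 437120

d=369: √d = [19; 4,1,3,2,7,4,7,2,3,1,4,38] (ℓ=12, even), read p_11/q_11
i=0: a=19 ⇒ p=19, q=1
…
i=2: a=1 ⇒ p=96, q=5
…
i=4: a=2 ⇒ p=826, q=43
i=5: a=7 ⇒ p=6147, q=320
i=6: a=4 ⇒ p=25414, q=1323
i=7: a=7 ⇒ p=184045, q=9581
…
i=9: a=3 ⇒ p=1364557, q=71036
i=10: a=1 ⇒ p=1758061, q=91521
i=11: a=4 ⇒ p=8396801, q=437120
fundamental: x₁=8396801, y₁=437120  (since 70506267033601 − 369·191073894400 = 1)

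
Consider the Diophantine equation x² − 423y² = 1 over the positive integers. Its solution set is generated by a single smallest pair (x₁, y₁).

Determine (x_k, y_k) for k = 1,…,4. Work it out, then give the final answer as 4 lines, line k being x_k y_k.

4607 224
42448897 2063936
391124132351 19017106080
3603817713033217 175223613357184

[20; 1,1,3,4,3,1,1,40] for √423; ℓ=8 ⇒ convergent index 7
k=0  a_k=20  p_k/q_k = 20/1
k=1  a_k=1  p_k/q_k = 21/1
…
k=4  a_k=4  p_k/q_k = 617/30
…
k=6  a_k=1  p_k/q_k = 2612/127
k=7  a_k=1  p_k/q_k = 4607/224
fundamental: x₁=4607, y₁=224  (since 21224449 − 423·50176 = 1)
n=2: (4607,224)∘(4607,224) = (4607·4607+423·224·224, 4607·224+224·4607) = (42448897,2063936)
n=3: (42448897,2063936)∘(4607,224) = (4607·42448897+423·224·2063936, 4607·2063936+224·42448897) = (391124132351,19017106080)
n=4: (391124132351,19017106080)∘(4607,224) = (4607·391124132351+423·224·19017106080, 4607·19017106080+224·391124132351) = (3603817713033217,175223613357184)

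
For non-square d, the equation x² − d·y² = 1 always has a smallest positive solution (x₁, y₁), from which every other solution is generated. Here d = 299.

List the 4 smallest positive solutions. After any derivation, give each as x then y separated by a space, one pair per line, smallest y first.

[17; 3,2,3,34] for √299; ℓ=4 ⇒ convergent index 3
a_0=17:  p_0=17·1+0=17,  q_0=17·0+1=1
a_1=3:  p_1=3·17+1=52,  q_1=3·1+0=3
a_2=2:  p_2=2·52+17=121,  q_2=2·3+1=7
a_3=3:  p_3=3·121+52=415,  q_3=3·7+3=24
fundamental: x₁=415, y₁=24  (since 172225 − 299·576 = 1)
(x_2, y_2) = (415·415 + 299·24·24, 415·24 + 24·415) = (344449, 19920)
(x_3, y_3) = (415·344449 + 299·24·19920, 415·19920 + 24·344449) = (285892255, 16533576)
(x_4, y_4) = (415·285892255 + 299·24·16533576, 415·16533576 + 24·285892255) = (237290227201, 13722848160)

415 24
344449 19920
285892255 16533576
237290227201 13722848160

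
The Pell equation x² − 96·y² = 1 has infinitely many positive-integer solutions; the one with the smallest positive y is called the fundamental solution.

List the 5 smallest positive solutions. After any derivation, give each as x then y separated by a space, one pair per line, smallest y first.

49 5
4801 490
470449 48015
46099201 4704980
4517251249 461040025

√96 → a₀=9, period (1,3,1,18); ℓ=4 even so k=3
step 0: (9, 1)  from 9·(1,0) + (0,1)
…
step 2: (39, 4)  from 3·(10,1) + (9,1)
step 3: (49, 5)  from 1·(39,4) + (10,1)
→ (49, 5).  Check: 49²=2401, 96·5²=2400, difference 1.
(x_2, y_2) = (49·49 + 96·5·5, 49·5 + 5·49) = (4801, 490)
(x_3, y_3) = (49·4801 + 96·5·490, 49·490 + 5·4801) = (470449, 48015)
(x_4, y_4) = (49·470449 + 96·5·48015, 49·48015 + 5·470449) = (46099201, 4704980)
(x_5, y_5) = (49·46099201 + 96·5·4704980, 49·4704980 + 5·46099201) = (4517251249, 461040025)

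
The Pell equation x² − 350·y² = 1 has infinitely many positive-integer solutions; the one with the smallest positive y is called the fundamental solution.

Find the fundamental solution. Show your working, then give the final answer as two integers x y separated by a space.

449 24

√350 → a₀=18, period (1,2,2,2,1,36); ℓ=6 even so k=5
a_0=18:  p_0=18·1+0=18,  q_0=18·0+1=1
a_1=1:  p_1=1·18+1=19,  q_1=1·1+0=1
a_2=2:  p_2=2·19+18=56,  q_2=2·1+1=3
…
a_4=2:  p_4=2·131+56=318,  q_4=2·7+3=17
a_5=1:  p_5=1·318+131=449,  q_5=1·17+7=24
→ (449, 24).  Check: 449²=201601, 350·24²=201600, difference 1.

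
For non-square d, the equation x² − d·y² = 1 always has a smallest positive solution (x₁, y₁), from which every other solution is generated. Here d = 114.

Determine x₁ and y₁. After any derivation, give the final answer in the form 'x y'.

√114 = [10; 1,2,10,2,1,20, …], period ℓ=6 (even) → k=5
k=0  a_k=10  p_k/q_k = 10/1
k=1  a_k=1  p_k/q_k = 11/1
…
k=4  a_k=2  p_k/q_k = 694/65
k=5  a_k=1  p_k/q_k = 1025/96
fundamental: x₁=1025, y₁=96  (since 1050625 − 114·9216 = 1)

1025 96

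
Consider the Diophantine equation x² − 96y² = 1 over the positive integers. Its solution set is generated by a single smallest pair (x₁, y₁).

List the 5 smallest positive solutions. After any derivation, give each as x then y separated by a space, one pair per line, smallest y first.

√96 = [9; 1,3,1,18, …], period ℓ=4 (even) → k=3
k=0  a_k=9  p_k/q_k = 9/1
k=1  a_k=1  p_k/q_k = 10/1
k=2  a_k=3  p_k/q_k = 39/4
k=3  a_k=1  p_k/q_k = 49/5
(x₁, y₁) = (49, 5);  49² − 96·5² = 1 ✓
n=2: (49,5)∘(49,5) = (49·49+96·5·5, 49·5+5·49) = (4801,490)
n=3: (4801,490)∘(49,5) = (49·4801+96·5·490, 49·490+5·4801) = (470449,48015)
n=4: (470449,48015)∘(49,5) = (49·470449+96·5·48015, 49·48015+5·470449) = (46099201,4704980)
n=5: (46099201,4704980)∘(49,5) = (49·46099201+96·5·4704980, 49·4704980+5·46099201) = (4517251249,461040025)

49 5
4801 490
470449 48015
46099201 4704980
4517251249 461040025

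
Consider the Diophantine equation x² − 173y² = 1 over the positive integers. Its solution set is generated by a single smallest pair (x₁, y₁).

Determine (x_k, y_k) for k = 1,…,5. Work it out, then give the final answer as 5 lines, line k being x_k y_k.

2499849 190060
12498490045601 950242601880
62488675684008728649 4750926036134042180
312424506839974574118902401 23753195401006348176659760
1562028181998744709597444087746249 118758803540015886040113314710300

[13; 6,1,1,6,26] for √173; ℓ=5 ⇒ convergent index 9
i=0: a=13 ⇒ p=13, q=1
…
i=2: a=1 ⇒ p=92, q=7
i=3: a=1 ⇒ p=171, q=13
…
i=5: a=26 ⇒ p=29239, q=2223
…
i=8: a=1 ⇒ p=382343, q=29069
i=9: a=6 ⇒ p=2499849, q=190060
(x₁, y₁) = (2499849, 190060);  2499849² − 173·190060² = 1 ✓
k=2:  x_2 = 2499849·2499849+173·190060·190060 = 12498490045601,  y_2 = 2499849·190060+190060·2499849 = 950242601880
k=3:  x_3 = 2499849·12498490045601+173·190060·950242601880 = 62488675684008728649,  y_3 = 2499849·950242601880+190060·12498490045601 = 4750926036134042180
k=4:  x_4 = 2499849·62488675684008728649+173·190060·4750926036134042180 = 312424506839974574118902401,  y_4 = 2499849·4750926036134042180+190060·62488675684008728649 = 23753195401006348176659760
k=5:  x_5 = 2499849·312424506839974574118902401+173·190060·23753195401006348176659760 = 1562028181998744709597444087746249,  y_5 = 2499849·23753195401006348176659760+190060·312424506839974574118902401 = 118758803540015886040113314710300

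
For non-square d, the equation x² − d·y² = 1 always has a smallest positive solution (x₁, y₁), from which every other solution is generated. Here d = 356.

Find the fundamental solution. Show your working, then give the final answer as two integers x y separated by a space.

[18; 1,6,1,1,2,…,6,1,36] for √356; ℓ=14 ⇒ convergent index 13
i=0: a=18 ⇒ p=18, q=1
i=1: a=1 ⇒ p=19, q=1
…
i=3: a=1 ⇒ p=151, q=8
i=4: a=1 ⇒ p=283, q=15
i=5: a=2 ⇒ p=717, q=38
i=6: a=1 ⇒ p=1000, q=53
…
i=8: a=1 ⇒ p=9717, q=515
…
i=10: a=1 ⇒ p=37868, q=2007
i=11: a=1 ⇒ p=66019, q=3499
i=12: a=6 ⇒ p=433982, q=23001
i=13: a=1 ⇒ p=500001, q=26500
(x₁, y₁) = (500001, 26500);  500001² − 356·26500² = 1 ✓

500001 26500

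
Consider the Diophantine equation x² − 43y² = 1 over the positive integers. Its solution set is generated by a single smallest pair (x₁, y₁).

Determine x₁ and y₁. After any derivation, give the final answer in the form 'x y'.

3482 531

d=43: √d = [6; 1,1,3,1,5,1,3,1,1,12] (ℓ=10, even), read p_9/q_9
a_0=6:  p_0=6·1+0=6,  q_0=6·0+1=1
…
a_2=1:  p_2=1·7+6=13,  q_2=1·1+1=2
a_3=3:  p_3=3·13+7=46,  q_3=3·2+1=7
a_4=1:  p_4=1·46+13=59,  q_4=1·7+2=9
…
a_6=1:  p_6=1·341+59=400,  q_6=1·52+9=61
a_7=3:  p_7=3·400+341=1541,  q_7=3·61+52=235
a_8=1:  p_8=1·1541+400=1941,  q_8=1·235+61=296
a_9=1:  p_9=1·1941+1541=3482,  q_9=1·296+235=531
fundamental: x₁=3482, y₁=531  (since 12124324 − 43·281961 = 1)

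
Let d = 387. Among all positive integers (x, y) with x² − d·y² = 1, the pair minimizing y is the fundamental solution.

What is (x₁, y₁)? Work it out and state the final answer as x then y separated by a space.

3482 177

√387 → a₀=19, period (1,2,19,2,1,38); ℓ=6 even so k=5
a_0=19:  p_0=19·1+0=19,  q_0=19·0+1=1
a_1=1:  p_1=1·19+1=20,  q_1=1·1+0=1
a_2=2:  p_2=2·20+19=59,  q_2=2·1+1=3
a_3=19:  p_3=19·59+20=1141,  q_3=19·3+1=58
a_4=2:  p_4=2·1141+59=2341,  q_4=2·58+3=119
a_5=1:  p_5=1·2341+1141=3482,  q_5=1·119+58=177
fundamental: x₁=3482, y₁=177  (since 12124324 − 387·31329 = 1)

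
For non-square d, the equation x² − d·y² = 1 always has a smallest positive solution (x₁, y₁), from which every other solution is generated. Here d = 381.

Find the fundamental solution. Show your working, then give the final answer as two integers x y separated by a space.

d=381: √d = [19; 1,1,12,1,1,38] (ℓ=6, even), read p_5/q_5
i=0: a=19 ⇒ p=19, q=1
i=1: a=1 ⇒ p=20, q=1
i=2: a=1 ⇒ p=39, q=2
…
i=4: a=1 ⇒ p=527, q=27
i=5: a=1 ⇒ p=1015, q=52
(x₁, y₁) = (1015, 52);  1015² − 381·52² = 1 ✓

1015 52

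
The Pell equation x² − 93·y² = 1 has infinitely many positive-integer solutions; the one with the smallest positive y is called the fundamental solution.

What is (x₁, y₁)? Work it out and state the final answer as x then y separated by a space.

d=93: √d = [9; 1,1,1,4,6,4,1,1,1,18] (ℓ=10, even), read p_9/q_9
step 0: (9, 1)  from 9·(1,0) + (0,1)
…
step 2: (19, 2)  from 1·(10,1) + (9,1)
…
step 4: (135, 14)  from 4·(29,3) + (19,2)
…
step 6: (3491, 362)  from 4·(839,87) + (135,14)
…
step 8: (7821, 811)  from 1·(4330,449) + (3491,362)
step 9: (12151, 1260)  from 1·(7821,811) + (4330,449)
fundamental: x₁=12151, y₁=1260  (since 147646801 − 93·1587600 = 1)

12151 1260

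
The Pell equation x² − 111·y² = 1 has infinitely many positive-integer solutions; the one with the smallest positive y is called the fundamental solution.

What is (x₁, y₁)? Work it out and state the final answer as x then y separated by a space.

√111 = [10; 1,1,6,1,1,20, …], period ℓ=6 (even) → k=5
k=0  a_k=10  p_k/q_k = 10/1
…
k=2  a_k=1  p_k/q_k = 21/2
…
k=4  a_k=1  p_k/q_k = 158/15
k=5  a_k=1  p_k/q_k = 295/28
fundamental: x₁=295, y₁=28  (since 87025 − 111·784 = 1)

295 28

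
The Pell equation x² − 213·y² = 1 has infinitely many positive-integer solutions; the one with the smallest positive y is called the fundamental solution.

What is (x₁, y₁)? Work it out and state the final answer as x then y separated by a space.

[14; 1,1,2,6,1,8,1,6,2,1,1,28] for √213; ℓ=12 ⇒ convergent index 11
a_0=14:  p_0=14·1+0=14,  q_0=14·0+1=1
…
a_2=1:  p_2=1·15+14=29,  q_2=1·1+1=2
a_3=2:  p_3=2·29+15=73,  q_3=2·2+1=5
a_4=6:  p_4=6·73+29=467,  q_4=6·5+2=32
a_5=1:  p_5=1·467+73=540,  q_5=1·32+5=37
…
a_7=1:  p_7=1·4787+540=5327,  q_7=1·328+37=365
a_8=6:  p_8=6·5327+4787=36749,  q_8=6·365+328=2518
a_9=2:  p_9=2·36749+5327=78825,  q_9=2·2518+365=5401
a_10=1:  p_10=1·78825+36749=115574,  q_10=1·5401+2518=7919
a_11=1:  p_11=1·115574+78825=194399,  q_11=1·7919+5401=13320
→ (194399, 13320).  Check: 194399²=37790971201, 213·13320²=37790971200, difference 1.

194399 13320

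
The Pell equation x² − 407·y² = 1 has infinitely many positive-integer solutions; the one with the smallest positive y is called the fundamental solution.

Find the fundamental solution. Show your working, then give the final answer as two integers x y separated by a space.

√407 = [20; 5,1,2,1,5,40, …], period ℓ=6 (even) → k=5
a_0=20:  p_0=20·1+0=20,  q_0=20·0+1=1
…
a_4=1:  p_4=1·343+121=464,  q_4=1·17+6=23
a_5=5:  p_5=5·464+343=2663,  q_5=5·23+17=132
(x₁, y₁) = (2663, 132);  2663² − 407·132² = 1 ✓

2663 132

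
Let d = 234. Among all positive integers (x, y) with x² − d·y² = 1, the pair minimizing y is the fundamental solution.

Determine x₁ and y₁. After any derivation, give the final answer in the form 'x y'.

5201 340

[15; 3,2,1,2,1,2,3,30] for √234; ℓ=8 ⇒ convergent index 7
step 0: (15, 1)  from 15·(1,0) + (0,1)
step 1: (46, 3)  from 3·(15,1) + (1,0)
…
step 5: (566, 37)  from 1·(413,27) + (153,10)
step 6: (1545, 101)  from 2·(566,37) + (413,27)
step 7: (5201, 340)  from 3·(1545,101) + (566,37)
→ (5201, 340).  Check: 5201²=27050401, 234·340²=27050400, difference 1.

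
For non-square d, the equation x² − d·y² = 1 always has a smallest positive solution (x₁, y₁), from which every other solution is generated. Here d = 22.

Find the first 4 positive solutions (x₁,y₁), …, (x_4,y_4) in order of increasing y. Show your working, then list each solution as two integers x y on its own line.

197 42
77617 16548
30580901 6519870
12048797377 2568812232

d=22: √d = [4; 1,2,4,2,1,8] (ℓ=6, even), read p_5/q_5
step 0: (4, 1)  from 4·(1,0) + (0,1)
step 1: (5, 1)  from 1·(4,1) + (1,0)
step 2: (14, 3)  from 2·(5,1) + (4,1)
step 3: (61, 13)  from 4·(14,3) + (5,1)
step 4: (136, 29)  from 2·(61,13) + (14,3)
step 5: (197, 42)  from 1·(136,29) + (61,13)
fundamental: x₁=197, y₁=42  (since 38809 − 22·1764 = 1)
(197+42√22)^2 = 77617 + 16548√22
(197+42√22)^3 = 30580901 + 6519870√22
(197+42√22)^4 = 12048797377 + 2568812232√22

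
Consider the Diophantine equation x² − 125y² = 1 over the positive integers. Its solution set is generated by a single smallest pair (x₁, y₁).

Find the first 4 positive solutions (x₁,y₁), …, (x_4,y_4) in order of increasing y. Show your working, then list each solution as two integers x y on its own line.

√125 → a₀=11, period (5,1,1,5,22); ℓ=5 odd so k=9
k=0  a_k=11  p_k/q_k = 11/1
k=1  a_k=5  p_k/q_k = 56/5
…
k=4  a_k=5  p_k/q_k = 682/61
k=5  a_k=22  p_k/q_k = 15127/1353
…
k=7  a_k=1  p_k/q_k = 91444/8179
k=8  a_k=1  p_k/q_k = 167761/15005
k=9  a_k=5  p_k/q_k = 930249/83204
fundamental: x₁=930249, y₁=83204  (since 865363202001 − 125·6922905616 = 1)
(930249+83204√125)^2 = 1730726404001 + 154800875592√125
(930249+83204√125)^3 = 3220013013190122249 + 288006719437081612√125
(930249+83204√125)^4 = 5990827771012465337616001 + 535835925499096664087184√125

930249 83204
1730726404001 154800875592
3220013013190122249 288006719437081612
5990827771012465337616001 535835925499096664087184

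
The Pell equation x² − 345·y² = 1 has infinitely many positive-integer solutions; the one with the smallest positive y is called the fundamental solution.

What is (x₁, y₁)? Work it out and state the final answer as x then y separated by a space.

d=345: √d = [18; 1,1,2,1,6,1,2,1,1,36] (ℓ=10, even), read p_9/q_9
a_0=18:  p_0=18·1+0=18,  q_0=18·0+1=1
a_1=1:  p_1=1·18+1=19,  q_1=1·1+0=1
a_2=1:  p_2=1·19+18=37,  q_2=1·1+1=2
…
a_4=1:  p_4=1·93+37=130,  q_4=1·5+2=7
a_5=6:  p_5=6·130+93=873,  q_5=6·7+5=47
…
a_7=2:  p_7=2·1003+873=2879,  q_7=2·54+47=155
a_8=1:  p_8=1·2879+1003=3882,  q_8=1·155+54=209
a_9=1:  p_9=1·3882+2879=6761,  q_9=1·209+155=364
fundamental: x₁=6761, y₁=364  (since 45711121 − 345·132496 = 1)

6761 364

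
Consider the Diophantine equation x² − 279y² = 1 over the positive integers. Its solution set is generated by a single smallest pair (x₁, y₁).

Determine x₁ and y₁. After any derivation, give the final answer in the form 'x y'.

√279 → a₀=16, period (1,2,2,1,2,2,1,32); ℓ=8 even so k=7
a_0=16:  p_0=16·1+0=16,  q_0=16·0+1=1
…
a_4=1:  p_4=1·117+50=167,  q_4=1·7+3=10
…
a_6=2:  p_6=2·451+167=1069,  q_6=2·27+10=64
a_7=1:  p_7=1·1069+451=1520,  q_7=1·64+27=91
→ (1520, 91).  Check: 1520²=2310400, 279·91²=2310399, difference 1.

1520 91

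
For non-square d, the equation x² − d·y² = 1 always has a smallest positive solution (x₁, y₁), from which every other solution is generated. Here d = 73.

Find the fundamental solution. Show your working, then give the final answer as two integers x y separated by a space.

√73 → a₀=8, period (1,1,5,5,1,1,16); ℓ=7 odd so k=13
k=0  a_k=8  p_k/q_k = 8/1
k=1  a_k=1  p_k/q_k = 9/1
…
k=3  a_k=5  p_k/q_k = 94/11
k=4  a_k=5  p_k/q_k = 487/57
k=5  a_k=1  p_k/q_k = 581/68
k=6  a_k=1  p_k/q_k = 1068/125
k=7  a_k=16  p_k/q_k = 17669/2068
…
k=9  a_k=1  p_k/q_k = 36406/4261
k=10  a_k=5  p_k/q_k = 200767/23498
k=11  a_k=5  p_k/q_k = 1040241/121751
k=12  a_k=1  p_k/q_k = 1241008/145249
k=13  a_k=1  p_k/q_k = 2281249/267000
→ (2281249, 267000).  Check: 2281249²=5204097000001, 73·267000²=5204097000000, difference 1.

2281249 267000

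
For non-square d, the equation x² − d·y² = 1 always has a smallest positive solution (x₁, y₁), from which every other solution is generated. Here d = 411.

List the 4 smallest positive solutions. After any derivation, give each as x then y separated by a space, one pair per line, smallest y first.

[20; 3,1,1,1,19,1,1,1,3,40] for √411; ℓ=10 ⇒ convergent index 9
a_0=20:  p_0=20·1+0=20,  q_0=20·0+1=1
a_1=3:  p_1=3·20+1=61,  q_1=3·1+0=3
…
a_3=1:  p_3=1·81+61=142,  q_3=1·4+3=7
a_4=1:  p_4=1·142+81=223,  q_4=1·7+4=11
a_5=19:  p_5=19·223+142=4379,  q_5=19·11+7=216
…
a_7=1:  p_7=1·4602+4379=8981,  q_7=1·227+216=443
a_8=1:  p_8=1·8981+4602=13583,  q_8=1·443+227=670
a_9=3:  p_9=3·13583+8981=49730,  q_9=3·670+443=2453
(x₁, y₁) = (49730, 2453);  49730² − 411·2453² = 1 ✓
(49730+2453√411)^2 = 4946145799 + 243975380√411
(49730+2453√411)^3 = 491943661118810 + 24265791292347√411
(49730+2453√411)^4 = 48928716529930696801 + 2413475601692857240√411

49730 2453
4946145799 243975380
491943661118810 24265791292347
48928716529930696801 2413475601692857240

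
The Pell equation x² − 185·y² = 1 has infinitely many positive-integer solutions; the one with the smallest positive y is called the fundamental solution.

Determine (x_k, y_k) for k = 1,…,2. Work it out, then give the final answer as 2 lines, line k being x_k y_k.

d=185: √d = [13; 1,1,1,1,26] (ℓ=5, odd), read p_9/q_9
i=0: a=13 ⇒ p=13, q=1
…
i=2: a=1 ⇒ p=27, q=2
i=3: a=1 ⇒ p=41, q=3
…
i=5: a=26 ⇒ p=1809, q=133
…
i=8: a=1 ⇒ p=5563, q=409
i=9: a=1 ⇒ p=9249, q=680
fundamental: x₁=9249, y₁=680  (since 85544001 − 185·462400 = 1)
(9249+680√185)^2 = 171088001 + 12578640√185

9249 680
171088001 12578640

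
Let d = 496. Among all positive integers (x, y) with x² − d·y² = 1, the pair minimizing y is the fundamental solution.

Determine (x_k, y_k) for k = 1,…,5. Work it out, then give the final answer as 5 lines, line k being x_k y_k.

d=496: √d = [22; 3,1,2,4,1,…,1,3,44] (ℓ=16, even), read p_15/q_15
a_0=22:  p_0=22·1+0=22,  q_0=22·0+1=1
a_1=3:  p_1=3·22+1=67,  q_1=3·1+0=3
…
a_3=2:  p_3=2·89+67=245,  q_3=2·4+3=11
a_4=4:  p_4=4·245+89=1069,  q_4=4·11+4=48
…
a_6=1:  p_6=1·1314+1069=2383,  q_6=1·59+48=107
…
a_8=2:  p_8=2·6080+2383=14543,  q_8=2·273+107=653
…
a_10=1:  p_10=1·35166+14543=49709,  q_10=1·1579+653=2232
a_11=1:  p_11=1·49709+35166=84875,  q_11=1·2232+1579=3811
…
a_13=2:  p_13=2·389209+84875=863293,  q_13=2·17476+3811=38763
a_14=1:  p_14=1·863293+389209=1252502,  q_14=1·38763+17476=56239
a_15=3:  p_15=3·1252502+863293=4620799,  q_15=3·56239+38763=207480
fundamental: x₁=4620799, y₁=207480  (since 21351783398401 − 496·43047950400 = 1)
(x_2, y_2) = (4620799·4620799 + 496·207480·207480, 4620799·207480 + 207480·4620799) = (42703566796801, 1917446753040)
(x_3, y_3) = (4620799·42703566796801 + 496·207480·1917446753040, 4620799·1917446753040 + 207480·42703566796801) = (394649197502177907199, 17720272078000750440)
(x_4, y_4) = (4620799·394649197502177907199 + 496·207480·17720272078000750440, 4620799·17720272078000750440 + 207480·394649197502177907199) = (3647189234337689639247667201, 163763630995505661818050080)
(x_5, y_5) = (4620799·3647189234337689639247667201 + 496·207480·163763630995505661818050080, 4620799·163763630995505661818050080 + 207480·3647189234337689639247667201) = (33705856733676329245494460531519999, 1513437644680785412974289982477400)

4620799 207480
42703566796801 1917446753040
394649197502177907199 17720272078000750440
3647189234337689639247667201 163763630995505661818050080
33705856733676329245494460531519999 1513437644680785412974289982477400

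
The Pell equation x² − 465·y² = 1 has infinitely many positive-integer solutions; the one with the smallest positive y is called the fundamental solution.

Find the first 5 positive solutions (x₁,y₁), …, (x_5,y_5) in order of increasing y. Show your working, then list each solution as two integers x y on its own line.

d=465: √d = [21; 1,1,3,2,2,2,3,1,1,42] (ℓ=10, even), read p_9/q_9
a_0=21:  p_0=21·1+0=21,  q_0=21·0+1=1
…
a_3=3:  p_3=3·43+22=151,  q_3=3·2+1=7
a_4=2:  p_4=2·151+43=345,  q_4=2·7+2=16
…
a_8=1:  p_8=1·6922+2027=8949,  q_8=1·321+94=415
a_9=1:  p_9=1·8949+6922=15871,  q_9=1·415+321=736
→ (15871, 736).  Check: 15871²=251888641, 465·736²=251888640, difference 1.
k=2:  x_2 = 15871·15871+465·736·736 = 503777281,  y_2 = 15871·736+736·15871 = 23362112
k=3:  x_3 = 15871·503777281+465·736·23362112 = 15990898437631,  y_3 = 15871·23362112+736·503777281 = 741560158368
k=4:  x_4 = 15871·15990898437631+465·736·741560158368 = 507583097703505921,  y_4 = 15871·741560158368+736·15990898437631 = 23538602523554944
k=5:  x_5 = 15871·507583097703505921+465·736·23538602523554944 = 16111702671313786506751,  y_5 = 15871·23538602523554944+736·507583097703505921 = 747162320561120874080

15871 736
503777281 23362112
15990898437631 741560158368
507583097703505921 23538602523554944
16111702671313786506751 747162320561120874080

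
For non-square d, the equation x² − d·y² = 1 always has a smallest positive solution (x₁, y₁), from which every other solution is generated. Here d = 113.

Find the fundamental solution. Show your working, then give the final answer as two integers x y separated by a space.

1204353 113296

√113 = [10; 1,1,1,2,2,1,1,1,20, …], period ℓ=9 (odd) → k=17
k=0  a_k=10  p_k/q_k = 10/1
k=1  a_k=1  p_k/q_k = 11/1
k=2  a_k=1  p_k/q_k = 21/2
k=3  a_k=1  p_k/q_k = 32/3
k=4  a_k=2  p_k/q_k = 85/8
k=5  a_k=2  p_k/q_k = 202/19
k=6  a_k=1  p_k/q_k = 287/27
k=7  a_k=1  p_k/q_k = 489/46
k=8  a_k=1  p_k/q_k = 776/73
k=9  a_k=20  p_k/q_k = 16009/1506
k=10  a_k=1  p_k/q_k = 16785/1579
k=11  a_k=1  p_k/q_k = 32794/3085
k=12  a_k=1  p_k/q_k = 49579/4664
k=13  a_k=2  p_k/q_k = 131952/12413
…
k=15  a_k=1  p_k/q_k = 445435/41903
k=16  a_k=1  p_k/q_k = 758918/71393
k=17  a_k=1  p_k/q_k = 1204353/113296
fundamental: x₁=1204353, y₁=113296  (since 1450466148609 − 113·12835983616 = 1)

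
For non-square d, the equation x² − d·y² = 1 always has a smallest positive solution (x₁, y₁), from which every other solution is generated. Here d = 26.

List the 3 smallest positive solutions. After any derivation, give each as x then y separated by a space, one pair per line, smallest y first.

51 10
5201 1020
530451 104030

[5; 10] for √26; ℓ=1 ⇒ convergent index 1
step 0: (5, 1)  from 5·(1,0) + (0,1)
step 1: (51, 10)  from 10·(5,1) + (1,0)
fundamental: x₁=51, y₁=10  (since 2601 − 26·100 = 1)
k=2:  x_2 = 51·51+26·10·10 = 5201,  y_2 = 51·10+10·51 = 1020
k=3:  x_3 = 51·5201+26·10·1020 = 530451,  y_3 = 51·1020+10·5201 = 104030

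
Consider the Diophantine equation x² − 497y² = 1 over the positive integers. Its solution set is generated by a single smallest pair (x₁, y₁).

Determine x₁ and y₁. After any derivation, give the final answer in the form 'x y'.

1201887 53912

d=497: √d = [22; 3,2,2,5,6,5,2,2,3,44] (ℓ=10, even), read p_9/q_9
step 0: (22, 1)  from 22·(1,0) + (0,1)
step 1: (67, 3)  from 3·(22,1) + (1,0)
…
step 5: (12685, 569)  from 6·(2051,92) + (379,17)
…
step 8: (352750, 15823)  from 2·(143637,6443) + (65476,2937)
step 9: (1201887, 53912)  from 3·(352750,15823) + (143637,6443)
→ (1201887, 53912).  Check: 1201887²=1444532360769, 497·53912²=1444532360768, difference 1.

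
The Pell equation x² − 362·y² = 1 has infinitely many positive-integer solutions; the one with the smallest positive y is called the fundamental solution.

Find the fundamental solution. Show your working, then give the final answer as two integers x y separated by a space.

[19; 38] for √362; ℓ=1 ⇒ convergent index 1
k=0  a_k=19  p_k/q_k = 19/1
k=1  a_k=38  p_k/q_k = 723/38
fundamental: x₁=723, y₁=38  (since 522729 − 362·1444 = 1)

723 38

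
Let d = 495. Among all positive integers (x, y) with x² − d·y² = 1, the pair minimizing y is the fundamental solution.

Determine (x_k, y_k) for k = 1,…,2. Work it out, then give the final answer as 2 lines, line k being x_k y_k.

89 4
15841 712

√495 → a₀=22, period (4,44); ℓ=2 even so k=1
step 0: (22, 1)  from 22·(1,0) + (0,1)
step 1: (89, 4)  from 4·(22,1) + (1,0)
fundamental: x₁=89, y₁=4  (since 7921 − 495·16 = 1)
(89+4√495)^2 = 15841 + 712√495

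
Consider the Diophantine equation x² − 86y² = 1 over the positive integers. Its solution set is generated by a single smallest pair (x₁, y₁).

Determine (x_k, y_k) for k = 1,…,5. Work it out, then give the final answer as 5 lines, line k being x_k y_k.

√86 → a₀=9, period (3,1,1,1,8,1,1,1,3,18); ℓ=10 even so k=9
step 0: (9, 1)  from 9·(1,0) + (0,1)
step 1: (28, 3)  from 3·(9,1) + (1,0)
step 2: (37, 4)  from 1·(28,3) + (9,1)
step 3: (65, 7)  from 1·(37,4) + (28,3)
step 4: (102, 11)  from 1·(65,7) + (37,4)
step 5: (881, 95)  from 8·(102,11) + (65,7)
step 6: (983, 106)  from 1·(881,95) + (102,11)
step 7: (1864, 201)  from 1·(983,106) + (881,95)
step 8: (2847, 307)  from 1·(1864,201) + (983,106)
step 9: (10405, 1122)  from 3·(2847,307) + (1864,201)
→ (10405, 1122).  Check: 10405²=108264025, 86·1122²=108264024, difference 1.
(x_2, y_2) = (10405·10405 + 86·1122·1122, 10405·1122 + 1122·10405) = (216528049, 23348820)
(x_3, y_3) = (10405·216528049 + 86·1122·23348820, 10405·23348820 + 1122·216528049) = (4505948689285, 485888943078)
(x_4, y_4) = (10405·4505948689285 + 86·1122·485888943078, 10405·485888943078 + 1122·4505948689285) = (93768792007492801, 10111348882104360)
(x_5, y_5) = (10405·93768792007492801 + 86·1122·10111348882104360, 10405·10111348882104360 + 1122·93768792007492801) = (1951328557169976499525, 210417169750702788522)

10405 1122
216528049 23348820
4505948689285 485888943078
93768792007492801 10111348882104360
1951328557169976499525 210417169750702788522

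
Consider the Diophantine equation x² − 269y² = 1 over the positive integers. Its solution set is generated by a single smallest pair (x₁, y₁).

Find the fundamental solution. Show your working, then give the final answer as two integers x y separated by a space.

√269 → a₀=16, period (2,2,32); ℓ=3 odd so k=5
k=0  a_k=16  p_k/q_k = 16/1
…
k=4  a_k=2  p_k/q_k = 5396/329
k=5  a_k=2  p_k/q_k = 13449/820
(x₁, y₁) = (13449, 820);  13449² − 269·820² = 1 ✓

13449 820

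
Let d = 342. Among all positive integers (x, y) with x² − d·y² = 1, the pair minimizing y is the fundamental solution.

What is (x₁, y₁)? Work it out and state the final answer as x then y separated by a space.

d=342: √d = [18; 2,36] (ℓ=2, even), read p_1/q_1
step 0: (18, 1)  from 18·(1,0) + (0,1)
step 1: (37, 2)  from 2·(18,1) + (1,0)
→ (37, 2).  Check: 37²=1369, 342·2²=1368, difference 1.

37 2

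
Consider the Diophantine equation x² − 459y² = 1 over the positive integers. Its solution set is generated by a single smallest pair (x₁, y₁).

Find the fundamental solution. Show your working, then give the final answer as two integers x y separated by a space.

499850 23331

√459 → a₀=21, period (2,2,1,4,21,4,1,2,2,42); ℓ=10 even so k=9
i=0: a=21 ⇒ p=21, q=1
…
i=2: a=2 ⇒ p=107, q=5
i=3: a=1 ⇒ p=150, q=7
i=4: a=4 ⇒ p=707, q=33
i=5: a=21 ⇒ p=14997, q=700
…
i=7: a=1 ⇒ p=75692, q=3533
i=8: a=2 ⇒ p=212079, q=9899
i=9: a=2 ⇒ p=499850, q=23331
fundamental: x₁=499850, y₁=23331  (since 249850022500 − 459·544335561 = 1)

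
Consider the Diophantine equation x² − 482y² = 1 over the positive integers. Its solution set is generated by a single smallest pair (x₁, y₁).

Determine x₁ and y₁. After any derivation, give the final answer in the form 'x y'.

483 22

d=482: √d = [21; 1,20,1,42] (ℓ=4, even), read p_3/q_3
step 0: (21, 1)  from 21·(1,0) + (0,1)
…
step 2: (461, 21)  from 20·(22,1) + (21,1)
step 3: (483, 22)  from 1·(461,21) + (22,1)
fundamental: x₁=483, y₁=22  (since 233289 − 482·484 = 1)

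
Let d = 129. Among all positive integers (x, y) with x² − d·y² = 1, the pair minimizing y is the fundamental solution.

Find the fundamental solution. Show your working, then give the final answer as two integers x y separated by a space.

16855 1484

√129 → a₀=11, period (2,1,3,1,6,1,3,1,2,22); ℓ=10 even so k=9
k=0  a_k=11  p_k/q_k = 11/1
…
k=2  a_k=1  p_k/q_k = 34/3
k=3  a_k=3  p_k/q_k = 125/11
k=4  a_k=1  p_k/q_k = 159/14
k=5  a_k=6  p_k/q_k = 1079/95
k=6  a_k=1  p_k/q_k = 1238/109
…
k=8  a_k=1  p_k/q_k = 6031/531
k=9  a_k=2  p_k/q_k = 16855/1484
fundamental: x₁=16855, y₁=1484  (since 284091025 − 129·2202256 = 1)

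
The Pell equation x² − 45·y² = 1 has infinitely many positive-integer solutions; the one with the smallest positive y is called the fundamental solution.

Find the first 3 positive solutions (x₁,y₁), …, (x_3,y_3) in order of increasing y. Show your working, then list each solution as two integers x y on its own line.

d=45: √d = [6; 1,2,2,2,1,12] (ℓ=6, even), read p_5/q_5
k=0  a_k=6  p_k/q_k = 6/1
k=1  a_k=1  p_k/q_k = 7/1
…
k=3  a_k=2  p_k/q_k = 47/7
k=4  a_k=2  p_k/q_k = 114/17
k=5  a_k=1  p_k/q_k = 161/24
→ (161, 24).  Check: 161²=25921, 45·24²=25920, difference 1.
n=2: (161,24)∘(161,24) = (161·161+45·24·24, 161·24+24·161) = (51841,7728)
n=3: (51841,7728)∘(161,24) = (161·51841+45·24·7728, 161·7728+24·51841) = (16692641,2488392)

161 24
51841 7728
16692641 2488392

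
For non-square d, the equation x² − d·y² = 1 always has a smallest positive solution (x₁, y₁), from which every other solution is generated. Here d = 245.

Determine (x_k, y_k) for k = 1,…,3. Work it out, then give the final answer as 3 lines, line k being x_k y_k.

d=245: √d = [15; 1,1,1,7,6,7,1,1,1,30] (ℓ=10, even), read p_9/q_9
a_0=15:  p_0=15·1+0=15,  q_0=15·0+1=1
…
a_8=1:  p_8=1·18016+15809=33825,  q_8=1·1151+1010=2161
a_9=1:  p_9=1·33825+18016=51841,  q_9=1·2161+1151=3312
fundamental: x₁=51841, y₁=3312  (since 2687489281 − 245·10969344 = 1)
n=2: (51841,3312)∘(51841,3312) = (51841·51841+245·3312·3312, 51841·3312+3312·51841) = (5374978561,343394784)
n=3: (5374978561,343394784)∘(51841,3312) = (51841·5374978561+245·3312·343394784, 51841·343394784+3312·5374978561) = (557288527109761,35603857991376)

51841 3312
5374978561 343394784
557288527109761 35603857991376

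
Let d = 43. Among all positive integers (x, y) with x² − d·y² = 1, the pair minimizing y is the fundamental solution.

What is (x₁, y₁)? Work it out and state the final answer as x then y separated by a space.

3482 531

d=43: √d = [6; 1,1,3,1,5,1,3,1,1,12] (ℓ=10, even), read p_9/q_9
a_0=6:  p_0=6·1+0=6,  q_0=6·0+1=1
…
a_2=1:  p_2=1·7+6=13,  q_2=1·1+1=2
a_3=3:  p_3=3·13+7=46,  q_3=3·2+1=7
a_4=1:  p_4=1·46+13=59,  q_4=1·7+2=9
…
a_7=3:  p_7=3·400+341=1541,  q_7=3·61+52=235
a_8=1:  p_8=1·1541+400=1941,  q_8=1·235+61=296
a_9=1:  p_9=1·1941+1541=3482,  q_9=1·296+235=531
fundamental: x₁=3482, y₁=531  (since 12124324 − 43·281961 = 1)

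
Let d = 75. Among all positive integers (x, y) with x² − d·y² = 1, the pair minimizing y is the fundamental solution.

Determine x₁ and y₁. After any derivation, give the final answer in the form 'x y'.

√75 = [8; 1,1,1,16, …], period ℓ=4 (even) → k=3
step 0: (8, 1)  from 8·(1,0) + (0,1)
…
step 2: (17, 2)  from 1·(9,1) + (8,1)
step 3: (26, 3)  from 1·(17,2) + (9,1)
(x₁, y₁) = (26, 3);  26² − 75·3² = 1 ✓

26 3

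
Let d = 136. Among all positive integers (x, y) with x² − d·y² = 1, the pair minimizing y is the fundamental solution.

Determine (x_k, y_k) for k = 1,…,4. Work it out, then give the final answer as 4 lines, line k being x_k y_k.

35 3
2449 210
171395 14697
11995201 1028580

[11; 1,1,1,22] for √136; ℓ=4 ⇒ convergent index 3
a_0=11:  p_0=11·1+0=11,  q_0=11·0+1=1
a_1=1:  p_1=1·11+1=12,  q_1=1·1+0=1
a_2=1:  p_2=1·12+11=23,  q_2=1·1+1=2
a_3=1:  p_3=1·23+12=35,  q_3=1·2+1=3
fundamental: x₁=35, y₁=3  (since 1225 − 136·9 = 1)
n=2: (35,3)∘(35,3) = (35·35+136·3·3, 35·3+3·35) = (2449,210)
n=3: (2449,210)∘(35,3) = (35·2449+136·3·210, 35·210+3·2449) = (171395,14697)
n=4: (171395,14697)∘(35,3) = (35·171395+136·3·14697, 35·14697+3·171395) = (11995201,1028580)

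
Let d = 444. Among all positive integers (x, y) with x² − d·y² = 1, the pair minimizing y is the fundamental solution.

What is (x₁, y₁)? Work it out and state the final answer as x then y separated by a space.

√444 = [21; 14,42, …], period ℓ=2 (even) → k=1
i=0: a=21 ⇒ p=21, q=1
i=1: a=14 ⇒ p=295, q=14
→ (295, 14).  Check: 295²=87025, 444·14²=87024, difference 1.

295 14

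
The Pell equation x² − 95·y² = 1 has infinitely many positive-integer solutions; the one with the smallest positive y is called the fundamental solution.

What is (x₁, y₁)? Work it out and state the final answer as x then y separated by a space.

√95 = [9; 1,2,1,18, …], period ℓ=4 (even) → k=3
step 0: (9, 1)  from 9·(1,0) + (0,1)
…
step 2: (29, 3)  from 2·(10,1) + (9,1)
step 3: (39, 4)  from 1·(29,3) + (10,1)
fundamental: x₁=39, y₁=4  (since 1521 − 95·16 = 1)

39 4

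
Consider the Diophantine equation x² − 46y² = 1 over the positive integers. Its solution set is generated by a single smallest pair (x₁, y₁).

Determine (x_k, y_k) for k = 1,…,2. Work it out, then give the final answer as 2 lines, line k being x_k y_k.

24335 3588
1184384449 174627960

d=46: √d = [6; 1,3,1,1,2,6,2,1,1,3,1,12] (ℓ=12, even), read p_11/q_11
k=0  a_k=6  p_k/q_k = 6/1
…
k=3  a_k=1  p_k/q_k = 34/5
…
k=5  a_k=2  p_k/q_k = 156/23
k=6  a_k=6  p_k/q_k = 997/147
…
k=8  a_k=1  p_k/q_k = 3147/464
…
k=10  a_k=3  p_k/q_k = 19038/2807
k=11  a_k=1  p_k/q_k = 24335/3588
fundamental: x₁=24335, y₁=3588  (since 592192225 − 46·12873744 = 1)
k=2:  x_2 = 24335·24335+46·3588·3588 = 1184384449,  y_2 = 24335·3588+3588·24335 = 174627960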